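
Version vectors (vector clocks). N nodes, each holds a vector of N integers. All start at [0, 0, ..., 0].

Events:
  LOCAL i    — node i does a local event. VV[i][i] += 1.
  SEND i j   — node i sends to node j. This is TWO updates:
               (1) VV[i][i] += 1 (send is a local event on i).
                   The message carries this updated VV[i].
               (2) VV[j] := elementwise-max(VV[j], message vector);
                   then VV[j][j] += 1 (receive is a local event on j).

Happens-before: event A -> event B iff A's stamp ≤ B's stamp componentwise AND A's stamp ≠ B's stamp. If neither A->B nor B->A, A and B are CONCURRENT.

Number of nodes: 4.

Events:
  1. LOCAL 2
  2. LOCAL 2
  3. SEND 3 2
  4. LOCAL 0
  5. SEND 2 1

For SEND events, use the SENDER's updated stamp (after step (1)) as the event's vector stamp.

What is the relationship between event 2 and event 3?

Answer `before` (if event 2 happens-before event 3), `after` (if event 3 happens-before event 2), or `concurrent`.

Answer: concurrent

Derivation:
Initial: VV[0]=[0, 0, 0, 0]
Initial: VV[1]=[0, 0, 0, 0]
Initial: VV[2]=[0, 0, 0, 0]
Initial: VV[3]=[0, 0, 0, 0]
Event 1: LOCAL 2: VV[2][2]++ -> VV[2]=[0, 0, 1, 0]
Event 2: LOCAL 2: VV[2][2]++ -> VV[2]=[0, 0, 2, 0]
Event 3: SEND 3->2: VV[3][3]++ -> VV[3]=[0, 0, 0, 1], msg_vec=[0, 0, 0, 1]; VV[2]=max(VV[2],msg_vec) then VV[2][2]++ -> VV[2]=[0, 0, 3, 1]
Event 4: LOCAL 0: VV[0][0]++ -> VV[0]=[1, 0, 0, 0]
Event 5: SEND 2->1: VV[2][2]++ -> VV[2]=[0, 0, 4, 1], msg_vec=[0, 0, 4, 1]; VV[1]=max(VV[1],msg_vec) then VV[1][1]++ -> VV[1]=[0, 1, 4, 1]
Event 2 stamp: [0, 0, 2, 0]
Event 3 stamp: [0, 0, 0, 1]
[0, 0, 2, 0] <= [0, 0, 0, 1]? False
[0, 0, 0, 1] <= [0, 0, 2, 0]? False
Relation: concurrent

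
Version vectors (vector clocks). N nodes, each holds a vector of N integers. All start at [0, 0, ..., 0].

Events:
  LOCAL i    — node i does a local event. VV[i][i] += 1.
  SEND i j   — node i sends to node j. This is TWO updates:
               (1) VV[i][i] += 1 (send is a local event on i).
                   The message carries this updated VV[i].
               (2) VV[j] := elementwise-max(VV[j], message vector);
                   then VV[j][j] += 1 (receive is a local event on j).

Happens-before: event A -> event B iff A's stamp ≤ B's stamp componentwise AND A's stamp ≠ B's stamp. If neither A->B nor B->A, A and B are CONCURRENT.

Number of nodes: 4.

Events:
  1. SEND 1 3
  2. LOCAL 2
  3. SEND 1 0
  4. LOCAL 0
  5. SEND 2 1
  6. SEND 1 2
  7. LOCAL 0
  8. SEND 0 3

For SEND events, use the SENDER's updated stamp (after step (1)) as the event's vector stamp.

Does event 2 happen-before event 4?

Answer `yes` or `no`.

Initial: VV[0]=[0, 0, 0, 0]
Initial: VV[1]=[0, 0, 0, 0]
Initial: VV[2]=[0, 0, 0, 0]
Initial: VV[3]=[0, 0, 0, 0]
Event 1: SEND 1->3: VV[1][1]++ -> VV[1]=[0, 1, 0, 0], msg_vec=[0, 1, 0, 0]; VV[3]=max(VV[3],msg_vec) then VV[3][3]++ -> VV[3]=[0, 1, 0, 1]
Event 2: LOCAL 2: VV[2][2]++ -> VV[2]=[0, 0, 1, 0]
Event 3: SEND 1->0: VV[1][1]++ -> VV[1]=[0, 2, 0, 0], msg_vec=[0, 2, 0, 0]; VV[0]=max(VV[0],msg_vec) then VV[0][0]++ -> VV[0]=[1, 2, 0, 0]
Event 4: LOCAL 0: VV[0][0]++ -> VV[0]=[2, 2, 0, 0]
Event 5: SEND 2->1: VV[2][2]++ -> VV[2]=[0, 0, 2, 0], msg_vec=[0, 0, 2, 0]; VV[1]=max(VV[1],msg_vec) then VV[1][1]++ -> VV[1]=[0, 3, 2, 0]
Event 6: SEND 1->2: VV[1][1]++ -> VV[1]=[0, 4, 2, 0], msg_vec=[0, 4, 2, 0]; VV[2]=max(VV[2],msg_vec) then VV[2][2]++ -> VV[2]=[0, 4, 3, 0]
Event 7: LOCAL 0: VV[0][0]++ -> VV[0]=[3, 2, 0, 0]
Event 8: SEND 0->3: VV[0][0]++ -> VV[0]=[4, 2, 0, 0], msg_vec=[4, 2, 0, 0]; VV[3]=max(VV[3],msg_vec) then VV[3][3]++ -> VV[3]=[4, 2, 0, 2]
Event 2 stamp: [0, 0, 1, 0]
Event 4 stamp: [2, 2, 0, 0]
[0, 0, 1, 0] <= [2, 2, 0, 0]? False. Equal? False. Happens-before: False

Answer: no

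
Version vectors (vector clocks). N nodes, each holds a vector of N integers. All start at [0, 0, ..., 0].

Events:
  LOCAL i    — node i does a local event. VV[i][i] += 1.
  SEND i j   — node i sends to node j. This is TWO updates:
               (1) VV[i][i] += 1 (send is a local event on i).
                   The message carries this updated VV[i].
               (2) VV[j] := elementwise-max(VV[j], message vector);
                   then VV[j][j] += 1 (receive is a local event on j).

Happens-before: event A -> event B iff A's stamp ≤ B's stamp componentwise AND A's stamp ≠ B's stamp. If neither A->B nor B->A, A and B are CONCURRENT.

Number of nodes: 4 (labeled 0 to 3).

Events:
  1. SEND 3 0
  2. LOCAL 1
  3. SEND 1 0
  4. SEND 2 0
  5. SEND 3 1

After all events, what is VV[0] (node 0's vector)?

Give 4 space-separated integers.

Answer: 3 2 1 1

Derivation:
Initial: VV[0]=[0, 0, 0, 0]
Initial: VV[1]=[0, 0, 0, 0]
Initial: VV[2]=[0, 0, 0, 0]
Initial: VV[3]=[0, 0, 0, 0]
Event 1: SEND 3->0: VV[3][3]++ -> VV[3]=[0, 0, 0, 1], msg_vec=[0, 0, 0, 1]; VV[0]=max(VV[0],msg_vec) then VV[0][0]++ -> VV[0]=[1, 0, 0, 1]
Event 2: LOCAL 1: VV[1][1]++ -> VV[1]=[0, 1, 0, 0]
Event 3: SEND 1->0: VV[1][1]++ -> VV[1]=[0, 2, 0, 0], msg_vec=[0, 2, 0, 0]; VV[0]=max(VV[0],msg_vec) then VV[0][0]++ -> VV[0]=[2, 2, 0, 1]
Event 4: SEND 2->0: VV[2][2]++ -> VV[2]=[0, 0, 1, 0], msg_vec=[0, 0, 1, 0]; VV[0]=max(VV[0],msg_vec) then VV[0][0]++ -> VV[0]=[3, 2, 1, 1]
Event 5: SEND 3->1: VV[3][3]++ -> VV[3]=[0, 0, 0, 2], msg_vec=[0, 0, 0, 2]; VV[1]=max(VV[1],msg_vec) then VV[1][1]++ -> VV[1]=[0, 3, 0, 2]
Final vectors: VV[0]=[3, 2, 1, 1]; VV[1]=[0, 3, 0, 2]; VV[2]=[0, 0, 1, 0]; VV[3]=[0, 0, 0, 2]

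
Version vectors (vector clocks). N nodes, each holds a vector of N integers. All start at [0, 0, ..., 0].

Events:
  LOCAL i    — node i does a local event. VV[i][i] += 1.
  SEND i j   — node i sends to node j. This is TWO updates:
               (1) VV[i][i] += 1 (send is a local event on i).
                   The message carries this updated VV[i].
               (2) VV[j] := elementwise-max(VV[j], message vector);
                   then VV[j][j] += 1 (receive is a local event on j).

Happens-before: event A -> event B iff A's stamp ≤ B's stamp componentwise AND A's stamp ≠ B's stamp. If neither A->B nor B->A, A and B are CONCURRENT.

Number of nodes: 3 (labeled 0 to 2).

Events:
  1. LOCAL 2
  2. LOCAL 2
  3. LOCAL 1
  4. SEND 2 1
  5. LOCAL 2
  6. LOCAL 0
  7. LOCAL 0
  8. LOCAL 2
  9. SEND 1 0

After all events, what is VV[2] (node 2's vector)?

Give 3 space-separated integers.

Answer: 0 0 5

Derivation:
Initial: VV[0]=[0, 0, 0]
Initial: VV[1]=[0, 0, 0]
Initial: VV[2]=[0, 0, 0]
Event 1: LOCAL 2: VV[2][2]++ -> VV[2]=[0, 0, 1]
Event 2: LOCAL 2: VV[2][2]++ -> VV[2]=[0, 0, 2]
Event 3: LOCAL 1: VV[1][1]++ -> VV[1]=[0, 1, 0]
Event 4: SEND 2->1: VV[2][2]++ -> VV[2]=[0, 0, 3], msg_vec=[0, 0, 3]; VV[1]=max(VV[1],msg_vec) then VV[1][1]++ -> VV[1]=[0, 2, 3]
Event 5: LOCAL 2: VV[2][2]++ -> VV[2]=[0, 0, 4]
Event 6: LOCAL 0: VV[0][0]++ -> VV[0]=[1, 0, 0]
Event 7: LOCAL 0: VV[0][0]++ -> VV[0]=[2, 0, 0]
Event 8: LOCAL 2: VV[2][2]++ -> VV[2]=[0, 0, 5]
Event 9: SEND 1->0: VV[1][1]++ -> VV[1]=[0, 3, 3], msg_vec=[0, 3, 3]; VV[0]=max(VV[0],msg_vec) then VV[0][0]++ -> VV[0]=[3, 3, 3]
Final vectors: VV[0]=[3, 3, 3]; VV[1]=[0, 3, 3]; VV[2]=[0, 0, 5]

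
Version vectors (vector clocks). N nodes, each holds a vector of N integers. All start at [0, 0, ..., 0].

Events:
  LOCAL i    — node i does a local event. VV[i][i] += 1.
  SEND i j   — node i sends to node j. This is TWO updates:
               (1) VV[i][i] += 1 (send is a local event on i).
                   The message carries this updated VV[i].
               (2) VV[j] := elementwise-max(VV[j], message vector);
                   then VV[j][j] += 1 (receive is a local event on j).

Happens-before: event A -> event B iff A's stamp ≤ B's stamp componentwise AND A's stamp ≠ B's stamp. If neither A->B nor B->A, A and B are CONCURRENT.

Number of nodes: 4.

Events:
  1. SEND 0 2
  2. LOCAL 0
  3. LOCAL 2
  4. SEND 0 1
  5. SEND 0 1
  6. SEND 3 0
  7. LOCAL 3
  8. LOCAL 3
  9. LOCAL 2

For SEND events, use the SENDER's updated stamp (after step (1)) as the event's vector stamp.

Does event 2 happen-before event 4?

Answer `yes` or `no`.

Answer: yes

Derivation:
Initial: VV[0]=[0, 0, 0, 0]
Initial: VV[1]=[0, 0, 0, 0]
Initial: VV[2]=[0, 0, 0, 0]
Initial: VV[3]=[0, 0, 0, 0]
Event 1: SEND 0->2: VV[0][0]++ -> VV[0]=[1, 0, 0, 0], msg_vec=[1, 0, 0, 0]; VV[2]=max(VV[2],msg_vec) then VV[2][2]++ -> VV[2]=[1, 0, 1, 0]
Event 2: LOCAL 0: VV[0][0]++ -> VV[0]=[2, 0, 0, 0]
Event 3: LOCAL 2: VV[2][2]++ -> VV[2]=[1, 0, 2, 0]
Event 4: SEND 0->1: VV[0][0]++ -> VV[0]=[3, 0, 0, 0], msg_vec=[3, 0, 0, 0]; VV[1]=max(VV[1],msg_vec) then VV[1][1]++ -> VV[1]=[3, 1, 0, 0]
Event 5: SEND 0->1: VV[0][0]++ -> VV[0]=[4, 0, 0, 0], msg_vec=[4, 0, 0, 0]; VV[1]=max(VV[1],msg_vec) then VV[1][1]++ -> VV[1]=[4, 2, 0, 0]
Event 6: SEND 3->0: VV[3][3]++ -> VV[3]=[0, 0, 0, 1], msg_vec=[0, 0, 0, 1]; VV[0]=max(VV[0],msg_vec) then VV[0][0]++ -> VV[0]=[5, 0, 0, 1]
Event 7: LOCAL 3: VV[3][3]++ -> VV[3]=[0, 0, 0, 2]
Event 8: LOCAL 3: VV[3][3]++ -> VV[3]=[0, 0, 0, 3]
Event 9: LOCAL 2: VV[2][2]++ -> VV[2]=[1, 0, 3, 0]
Event 2 stamp: [2, 0, 0, 0]
Event 4 stamp: [3, 0, 0, 0]
[2, 0, 0, 0] <= [3, 0, 0, 0]? True. Equal? False. Happens-before: True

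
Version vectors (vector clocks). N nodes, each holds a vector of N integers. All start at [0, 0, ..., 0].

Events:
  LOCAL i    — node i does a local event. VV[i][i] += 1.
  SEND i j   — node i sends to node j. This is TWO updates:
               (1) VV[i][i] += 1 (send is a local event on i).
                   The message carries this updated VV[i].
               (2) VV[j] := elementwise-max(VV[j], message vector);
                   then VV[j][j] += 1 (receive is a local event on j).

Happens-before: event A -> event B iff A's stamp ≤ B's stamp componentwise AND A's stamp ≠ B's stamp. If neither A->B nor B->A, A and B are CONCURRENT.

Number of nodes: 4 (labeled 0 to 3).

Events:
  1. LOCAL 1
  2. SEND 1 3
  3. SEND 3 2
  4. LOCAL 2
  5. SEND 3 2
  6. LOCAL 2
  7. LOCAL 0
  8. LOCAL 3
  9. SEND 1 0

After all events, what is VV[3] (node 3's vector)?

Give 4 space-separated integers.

Initial: VV[0]=[0, 0, 0, 0]
Initial: VV[1]=[0, 0, 0, 0]
Initial: VV[2]=[0, 0, 0, 0]
Initial: VV[3]=[0, 0, 0, 0]
Event 1: LOCAL 1: VV[1][1]++ -> VV[1]=[0, 1, 0, 0]
Event 2: SEND 1->3: VV[1][1]++ -> VV[1]=[0, 2, 0, 0], msg_vec=[0, 2, 0, 0]; VV[3]=max(VV[3],msg_vec) then VV[3][3]++ -> VV[3]=[0, 2, 0, 1]
Event 3: SEND 3->2: VV[3][3]++ -> VV[3]=[0, 2, 0, 2], msg_vec=[0, 2, 0, 2]; VV[2]=max(VV[2],msg_vec) then VV[2][2]++ -> VV[2]=[0, 2, 1, 2]
Event 4: LOCAL 2: VV[2][2]++ -> VV[2]=[0, 2, 2, 2]
Event 5: SEND 3->2: VV[3][3]++ -> VV[3]=[0, 2, 0, 3], msg_vec=[0, 2, 0, 3]; VV[2]=max(VV[2],msg_vec) then VV[2][2]++ -> VV[2]=[0, 2, 3, 3]
Event 6: LOCAL 2: VV[2][2]++ -> VV[2]=[0, 2, 4, 3]
Event 7: LOCAL 0: VV[0][0]++ -> VV[0]=[1, 0, 0, 0]
Event 8: LOCAL 3: VV[3][3]++ -> VV[3]=[0, 2, 0, 4]
Event 9: SEND 1->0: VV[1][1]++ -> VV[1]=[0, 3, 0, 0], msg_vec=[0, 3, 0, 0]; VV[0]=max(VV[0],msg_vec) then VV[0][0]++ -> VV[0]=[2, 3, 0, 0]
Final vectors: VV[0]=[2, 3, 0, 0]; VV[1]=[0, 3, 0, 0]; VV[2]=[0, 2, 4, 3]; VV[3]=[0, 2, 0, 4]

Answer: 0 2 0 4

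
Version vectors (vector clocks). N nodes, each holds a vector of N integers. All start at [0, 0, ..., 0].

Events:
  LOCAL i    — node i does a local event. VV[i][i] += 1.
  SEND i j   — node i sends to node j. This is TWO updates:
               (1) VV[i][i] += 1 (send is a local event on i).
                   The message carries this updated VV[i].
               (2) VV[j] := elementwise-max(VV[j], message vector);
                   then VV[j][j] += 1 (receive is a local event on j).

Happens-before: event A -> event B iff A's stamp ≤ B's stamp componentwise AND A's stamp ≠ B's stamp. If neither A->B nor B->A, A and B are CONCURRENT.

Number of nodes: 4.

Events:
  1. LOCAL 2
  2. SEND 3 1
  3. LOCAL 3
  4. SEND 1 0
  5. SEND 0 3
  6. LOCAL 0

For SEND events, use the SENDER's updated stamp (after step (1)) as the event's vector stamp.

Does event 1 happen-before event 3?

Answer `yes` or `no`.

Initial: VV[0]=[0, 0, 0, 0]
Initial: VV[1]=[0, 0, 0, 0]
Initial: VV[2]=[0, 0, 0, 0]
Initial: VV[3]=[0, 0, 0, 0]
Event 1: LOCAL 2: VV[2][2]++ -> VV[2]=[0, 0, 1, 0]
Event 2: SEND 3->1: VV[3][3]++ -> VV[3]=[0, 0, 0, 1], msg_vec=[0, 0, 0, 1]; VV[1]=max(VV[1],msg_vec) then VV[1][1]++ -> VV[1]=[0, 1, 0, 1]
Event 3: LOCAL 3: VV[3][3]++ -> VV[3]=[0, 0, 0, 2]
Event 4: SEND 1->0: VV[1][1]++ -> VV[1]=[0, 2, 0, 1], msg_vec=[0, 2, 0, 1]; VV[0]=max(VV[0],msg_vec) then VV[0][0]++ -> VV[0]=[1, 2, 0, 1]
Event 5: SEND 0->3: VV[0][0]++ -> VV[0]=[2, 2, 0, 1], msg_vec=[2, 2, 0, 1]; VV[3]=max(VV[3],msg_vec) then VV[3][3]++ -> VV[3]=[2, 2, 0, 3]
Event 6: LOCAL 0: VV[0][0]++ -> VV[0]=[3, 2, 0, 1]
Event 1 stamp: [0, 0, 1, 0]
Event 3 stamp: [0, 0, 0, 2]
[0, 0, 1, 0] <= [0, 0, 0, 2]? False. Equal? False. Happens-before: False

Answer: no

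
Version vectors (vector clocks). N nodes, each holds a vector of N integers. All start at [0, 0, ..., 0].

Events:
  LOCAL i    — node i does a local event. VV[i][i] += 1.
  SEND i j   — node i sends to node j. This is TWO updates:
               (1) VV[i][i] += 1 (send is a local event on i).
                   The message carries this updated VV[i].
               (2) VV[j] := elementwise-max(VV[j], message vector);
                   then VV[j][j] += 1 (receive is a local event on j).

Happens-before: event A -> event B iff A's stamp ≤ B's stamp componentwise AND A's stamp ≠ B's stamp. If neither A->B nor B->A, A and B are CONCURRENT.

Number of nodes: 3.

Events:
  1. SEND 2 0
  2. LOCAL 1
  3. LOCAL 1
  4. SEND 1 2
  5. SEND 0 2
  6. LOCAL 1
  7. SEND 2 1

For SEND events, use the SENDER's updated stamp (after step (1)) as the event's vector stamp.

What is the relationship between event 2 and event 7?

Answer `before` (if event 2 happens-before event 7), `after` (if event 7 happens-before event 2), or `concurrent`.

Answer: before

Derivation:
Initial: VV[0]=[0, 0, 0]
Initial: VV[1]=[0, 0, 0]
Initial: VV[2]=[0, 0, 0]
Event 1: SEND 2->0: VV[2][2]++ -> VV[2]=[0, 0, 1], msg_vec=[0, 0, 1]; VV[0]=max(VV[0],msg_vec) then VV[0][0]++ -> VV[0]=[1, 0, 1]
Event 2: LOCAL 1: VV[1][1]++ -> VV[1]=[0, 1, 0]
Event 3: LOCAL 1: VV[1][1]++ -> VV[1]=[0, 2, 0]
Event 4: SEND 1->2: VV[1][1]++ -> VV[1]=[0, 3, 0], msg_vec=[0, 3, 0]; VV[2]=max(VV[2],msg_vec) then VV[2][2]++ -> VV[2]=[0, 3, 2]
Event 5: SEND 0->2: VV[0][0]++ -> VV[0]=[2, 0, 1], msg_vec=[2, 0, 1]; VV[2]=max(VV[2],msg_vec) then VV[2][2]++ -> VV[2]=[2, 3, 3]
Event 6: LOCAL 1: VV[1][1]++ -> VV[1]=[0, 4, 0]
Event 7: SEND 2->1: VV[2][2]++ -> VV[2]=[2, 3, 4], msg_vec=[2, 3, 4]; VV[1]=max(VV[1],msg_vec) then VV[1][1]++ -> VV[1]=[2, 5, 4]
Event 2 stamp: [0, 1, 0]
Event 7 stamp: [2, 3, 4]
[0, 1, 0] <= [2, 3, 4]? True
[2, 3, 4] <= [0, 1, 0]? False
Relation: before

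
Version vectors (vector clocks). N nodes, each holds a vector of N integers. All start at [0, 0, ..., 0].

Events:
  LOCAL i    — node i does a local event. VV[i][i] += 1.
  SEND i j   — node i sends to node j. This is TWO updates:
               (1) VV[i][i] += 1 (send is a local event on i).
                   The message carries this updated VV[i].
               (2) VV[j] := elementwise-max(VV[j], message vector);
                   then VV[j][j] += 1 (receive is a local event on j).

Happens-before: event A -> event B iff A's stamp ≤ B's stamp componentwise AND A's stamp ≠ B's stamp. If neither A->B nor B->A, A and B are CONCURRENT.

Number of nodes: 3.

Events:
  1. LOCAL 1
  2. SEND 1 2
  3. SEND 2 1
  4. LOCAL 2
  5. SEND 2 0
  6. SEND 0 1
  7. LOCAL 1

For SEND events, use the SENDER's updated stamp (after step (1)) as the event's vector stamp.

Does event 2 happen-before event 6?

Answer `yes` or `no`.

Answer: yes

Derivation:
Initial: VV[0]=[0, 0, 0]
Initial: VV[1]=[0, 0, 0]
Initial: VV[2]=[0, 0, 0]
Event 1: LOCAL 1: VV[1][1]++ -> VV[1]=[0, 1, 0]
Event 2: SEND 1->2: VV[1][1]++ -> VV[1]=[0, 2, 0], msg_vec=[0, 2, 0]; VV[2]=max(VV[2],msg_vec) then VV[2][2]++ -> VV[2]=[0, 2, 1]
Event 3: SEND 2->1: VV[2][2]++ -> VV[2]=[0, 2, 2], msg_vec=[0, 2, 2]; VV[1]=max(VV[1],msg_vec) then VV[1][1]++ -> VV[1]=[0, 3, 2]
Event 4: LOCAL 2: VV[2][2]++ -> VV[2]=[0, 2, 3]
Event 5: SEND 2->0: VV[2][2]++ -> VV[2]=[0, 2, 4], msg_vec=[0, 2, 4]; VV[0]=max(VV[0],msg_vec) then VV[0][0]++ -> VV[0]=[1, 2, 4]
Event 6: SEND 0->1: VV[0][0]++ -> VV[0]=[2, 2, 4], msg_vec=[2, 2, 4]; VV[1]=max(VV[1],msg_vec) then VV[1][1]++ -> VV[1]=[2, 4, 4]
Event 7: LOCAL 1: VV[1][1]++ -> VV[1]=[2, 5, 4]
Event 2 stamp: [0, 2, 0]
Event 6 stamp: [2, 2, 4]
[0, 2, 0] <= [2, 2, 4]? True. Equal? False. Happens-before: True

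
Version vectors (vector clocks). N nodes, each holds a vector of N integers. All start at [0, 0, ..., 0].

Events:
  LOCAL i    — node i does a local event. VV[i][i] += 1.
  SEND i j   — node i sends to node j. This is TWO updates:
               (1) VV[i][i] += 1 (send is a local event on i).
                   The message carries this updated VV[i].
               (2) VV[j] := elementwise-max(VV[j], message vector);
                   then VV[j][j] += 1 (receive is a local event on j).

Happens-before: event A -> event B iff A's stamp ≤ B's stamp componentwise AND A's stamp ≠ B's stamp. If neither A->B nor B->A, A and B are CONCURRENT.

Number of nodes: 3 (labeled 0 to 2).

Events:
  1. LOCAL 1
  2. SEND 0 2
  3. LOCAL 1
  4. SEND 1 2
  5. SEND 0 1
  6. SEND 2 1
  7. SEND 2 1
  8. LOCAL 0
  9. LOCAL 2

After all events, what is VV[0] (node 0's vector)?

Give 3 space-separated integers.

Initial: VV[0]=[0, 0, 0]
Initial: VV[1]=[0, 0, 0]
Initial: VV[2]=[0, 0, 0]
Event 1: LOCAL 1: VV[1][1]++ -> VV[1]=[0, 1, 0]
Event 2: SEND 0->2: VV[0][0]++ -> VV[0]=[1, 0, 0], msg_vec=[1, 0, 0]; VV[2]=max(VV[2],msg_vec) then VV[2][2]++ -> VV[2]=[1, 0, 1]
Event 3: LOCAL 1: VV[1][1]++ -> VV[1]=[0, 2, 0]
Event 4: SEND 1->2: VV[1][1]++ -> VV[1]=[0, 3, 0], msg_vec=[0, 3, 0]; VV[2]=max(VV[2],msg_vec) then VV[2][2]++ -> VV[2]=[1, 3, 2]
Event 5: SEND 0->1: VV[0][0]++ -> VV[0]=[2, 0, 0], msg_vec=[2, 0, 0]; VV[1]=max(VV[1],msg_vec) then VV[1][1]++ -> VV[1]=[2, 4, 0]
Event 6: SEND 2->1: VV[2][2]++ -> VV[2]=[1, 3, 3], msg_vec=[1, 3, 3]; VV[1]=max(VV[1],msg_vec) then VV[1][1]++ -> VV[1]=[2, 5, 3]
Event 7: SEND 2->1: VV[2][2]++ -> VV[2]=[1, 3, 4], msg_vec=[1, 3, 4]; VV[1]=max(VV[1],msg_vec) then VV[1][1]++ -> VV[1]=[2, 6, 4]
Event 8: LOCAL 0: VV[0][0]++ -> VV[0]=[3, 0, 0]
Event 9: LOCAL 2: VV[2][2]++ -> VV[2]=[1, 3, 5]
Final vectors: VV[0]=[3, 0, 0]; VV[1]=[2, 6, 4]; VV[2]=[1, 3, 5]

Answer: 3 0 0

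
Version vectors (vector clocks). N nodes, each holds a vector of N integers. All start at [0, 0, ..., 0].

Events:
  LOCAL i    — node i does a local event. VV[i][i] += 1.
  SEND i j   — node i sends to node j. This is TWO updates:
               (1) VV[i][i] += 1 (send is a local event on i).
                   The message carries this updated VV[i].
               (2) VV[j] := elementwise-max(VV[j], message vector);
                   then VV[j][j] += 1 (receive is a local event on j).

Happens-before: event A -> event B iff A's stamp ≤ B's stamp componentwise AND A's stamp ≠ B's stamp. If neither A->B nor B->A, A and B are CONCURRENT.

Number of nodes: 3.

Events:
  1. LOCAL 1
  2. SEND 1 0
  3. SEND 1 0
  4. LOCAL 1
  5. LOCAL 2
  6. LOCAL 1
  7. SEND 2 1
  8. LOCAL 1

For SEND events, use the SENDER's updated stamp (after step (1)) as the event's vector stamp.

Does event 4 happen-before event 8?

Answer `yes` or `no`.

Answer: yes

Derivation:
Initial: VV[0]=[0, 0, 0]
Initial: VV[1]=[0, 0, 0]
Initial: VV[2]=[0, 0, 0]
Event 1: LOCAL 1: VV[1][1]++ -> VV[1]=[0, 1, 0]
Event 2: SEND 1->0: VV[1][1]++ -> VV[1]=[0, 2, 0], msg_vec=[0, 2, 0]; VV[0]=max(VV[0],msg_vec) then VV[0][0]++ -> VV[0]=[1, 2, 0]
Event 3: SEND 1->0: VV[1][1]++ -> VV[1]=[0, 3, 0], msg_vec=[0, 3, 0]; VV[0]=max(VV[0],msg_vec) then VV[0][0]++ -> VV[0]=[2, 3, 0]
Event 4: LOCAL 1: VV[1][1]++ -> VV[1]=[0, 4, 0]
Event 5: LOCAL 2: VV[2][2]++ -> VV[2]=[0, 0, 1]
Event 6: LOCAL 1: VV[1][1]++ -> VV[1]=[0, 5, 0]
Event 7: SEND 2->1: VV[2][2]++ -> VV[2]=[0, 0, 2], msg_vec=[0, 0, 2]; VV[1]=max(VV[1],msg_vec) then VV[1][1]++ -> VV[1]=[0, 6, 2]
Event 8: LOCAL 1: VV[1][1]++ -> VV[1]=[0, 7, 2]
Event 4 stamp: [0, 4, 0]
Event 8 stamp: [0, 7, 2]
[0, 4, 0] <= [0, 7, 2]? True. Equal? False. Happens-before: True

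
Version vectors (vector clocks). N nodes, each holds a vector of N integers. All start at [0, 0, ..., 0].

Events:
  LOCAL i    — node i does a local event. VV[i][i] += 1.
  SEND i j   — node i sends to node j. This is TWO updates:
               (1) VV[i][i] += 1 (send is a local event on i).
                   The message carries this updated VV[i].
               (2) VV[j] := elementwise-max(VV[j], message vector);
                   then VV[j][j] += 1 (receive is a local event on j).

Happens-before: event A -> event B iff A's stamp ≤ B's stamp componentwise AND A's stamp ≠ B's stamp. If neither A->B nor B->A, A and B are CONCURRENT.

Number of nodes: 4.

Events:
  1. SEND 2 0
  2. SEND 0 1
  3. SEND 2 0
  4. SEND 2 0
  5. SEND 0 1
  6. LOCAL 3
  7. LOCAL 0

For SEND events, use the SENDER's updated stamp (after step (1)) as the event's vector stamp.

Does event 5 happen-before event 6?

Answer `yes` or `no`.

Answer: no

Derivation:
Initial: VV[0]=[0, 0, 0, 0]
Initial: VV[1]=[0, 0, 0, 0]
Initial: VV[2]=[0, 0, 0, 0]
Initial: VV[3]=[0, 0, 0, 0]
Event 1: SEND 2->0: VV[2][2]++ -> VV[2]=[0, 0, 1, 0], msg_vec=[0, 0, 1, 0]; VV[0]=max(VV[0],msg_vec) then VV[0][0]++ -> VV[0]=[1, 0, 1, 0]
Event 2: SEND 0->1: VV[0][0]++ -> VV[0]=[2, 0, 1, 0], msg_vec=[2, 0, 1, 0]; VV[1]=max(VV[1],msg_vec) then VV[1][1]++ -> VV[1]=[2, 1, 1, 0]
Event 3: SEND 2->0: VV[2][2]++ -> VV[2]=[0, 0, 2, 0], msg_vec=[0, 0, 2, 0]; VV[0]=max(VV[0],msg_vec) then VV[0][0]++ -> VV[0]=[3, 0, 2, 0]
Event 4: SEND 2->0: VV[2][2]++ -> VV[2]=[0, 0, 3, 0], msg_vec=[0, 0, 3, 0]; VV[0]=max(VV[0],msg_vec) then VV[0][0]++ -> VV[0]=[4, 0, 3, 0]
Event 5: SEND 0->1: VV[0][0]++ -> VV[0]=[5, 0, 3, 0], msg_vec=[5, 0, 3, 0]; VV[1]=max(VV[1],msg_vec) then VV[1][1]++ -> VV[1]=[5, 2, 3, 0]
Event 6: LOCAL 3: VV[3][3]++ -> VV[3]=[0, 0, 0, 1]
Event 7: LOCAL 0: VV[0][0]++ -> VV[0]=[6, 0, 3, 0]
Event 5 stamp: [5, 0, 3, 0]
Event 6 stamp: [0, 0, 0, 1]
[5, 0, 3, 0] <= [0, 0, 0, 1]? False. Equal? False. Happens-before: False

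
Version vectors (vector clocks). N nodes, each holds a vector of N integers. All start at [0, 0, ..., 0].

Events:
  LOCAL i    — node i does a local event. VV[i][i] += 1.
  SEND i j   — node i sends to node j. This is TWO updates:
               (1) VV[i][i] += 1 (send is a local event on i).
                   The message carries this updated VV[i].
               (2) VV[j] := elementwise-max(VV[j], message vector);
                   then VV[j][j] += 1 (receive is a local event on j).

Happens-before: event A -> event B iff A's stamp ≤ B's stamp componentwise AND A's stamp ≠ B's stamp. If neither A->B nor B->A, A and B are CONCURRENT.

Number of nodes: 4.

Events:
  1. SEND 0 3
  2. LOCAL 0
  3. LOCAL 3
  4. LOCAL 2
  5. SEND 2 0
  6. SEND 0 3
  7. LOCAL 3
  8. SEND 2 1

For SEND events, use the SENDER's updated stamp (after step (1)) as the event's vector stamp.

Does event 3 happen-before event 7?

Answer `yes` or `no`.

Answer: yes

Derivation:
Initial: VV[0]=[0, 0, 0, 0]
Initial: VV[1]=[0, 0, 0, 0]
Initial: VV[2]=[0, 0, 0, 0]
Initial: VV[3]=[0, 0, 0, 0]
Event 1: SEND 0->3: VV[0][0]++ -> VV[0]=[1, 0, 0, 0], msg_vec=[1, 0, 0, 0]; VV[3]=max(VV[3],msg_vec) then VV[3][3]++ -> VV[3]=[1, 0, 0, 1]
Event 2: LOCAL 0: VV[0][0]++ -> VV[0]=[2, 0, 0, 0]
Event 3: LOCAL 3: VV[3][3]++ -> VV[3]=[1, 0, 0, 2]
Event 4: LOCAL 2: VV[2][2]++ -> VV[2]=[0, 0, 1, 0]
Event 5: SEND 2->0: VV[2][2]++ -> VV[2]=[0, 0, 2, 0], msg_vec=[0, 0, 2, 0]; VV[0]=max(VV[0],msg_vec) then VV[0][0]++ -> VV[0]=[3, 0, 2, 0]
Event 6: SEND 0->3: VV[0][0]++ -> VV[0]=[4, 0, 2, 0], msg_vec=[4, 0, 2, 0]; VV[3]=max(VV[3],msg_vec) then VV[3][3]++ -> VV[3]=[4, 0, 2, 3]
Event 7: LOCAL 3: VV[3][3]++ -> VV[3]=[4, 0, 2, 4]
Event 8: SEND 2->1: VV[2][2]++ -> VV[2]=[0, 0, 3, 0], msg_vec=[0, 0, 3, 0]; VV[1]=max(VV[1],msg_vec) then VV[1][1]++ -> VV[1]=[0, 1, 3, 0]
Event 3 stamp: [1, 0, 0, 2]
Event 7 stamp: [4, 0, 2, 4]
[1, 0, 0, 2] <= [4, 0, 2, 4]? True. Equal? False. Happens-before: True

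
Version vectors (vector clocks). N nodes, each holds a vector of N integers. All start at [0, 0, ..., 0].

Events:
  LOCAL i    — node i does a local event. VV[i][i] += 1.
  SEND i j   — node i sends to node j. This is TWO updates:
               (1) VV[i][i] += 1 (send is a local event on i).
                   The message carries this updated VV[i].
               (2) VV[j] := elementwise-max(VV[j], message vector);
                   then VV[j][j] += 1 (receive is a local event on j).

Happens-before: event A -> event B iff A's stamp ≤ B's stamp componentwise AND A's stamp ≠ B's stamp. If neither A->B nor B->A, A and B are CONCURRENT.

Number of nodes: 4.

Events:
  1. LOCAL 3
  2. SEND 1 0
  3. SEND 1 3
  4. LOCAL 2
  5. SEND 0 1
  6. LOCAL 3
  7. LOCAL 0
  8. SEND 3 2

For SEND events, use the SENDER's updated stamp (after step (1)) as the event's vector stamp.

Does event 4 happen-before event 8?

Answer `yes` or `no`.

Answer: no

Derivation:
Initial: VV[0]=[0, 0, 0, 0]
Initial: VV[1]=[0, 0, 0, 0]
Initial: VV[2]=[0, 0, 0, 0]
Initial: VV[3]=[0, 0, 0, 0]
Event 1: LOCAL 3: VV[3][3]++ -> VV[3]=[0, 0, 0, 1]
Event 2: SEND 1->0: VV[1][1]++ -> VV[1]=[0, 1, 0, 0], msg_vec=[0, 1, 0, 0]; VV[0]=max(VV[0],msg_vec) then VV[0][0]++ -> VV[0]=[1, 1, 0, 0]
Event 3: SEND 1->3: VV[1][1]++ -> VV[1]=[0, 2, 0, 0], msg_vec=[0, 2, 0, 0]; VV[3]=max(VV[3],msg_vec) then VV[3][3]++ -> VV[3]=[0, 2, 0, 2]
Event 4: LOCAL 2: VV[2][2]++ -> VV[2]=[0, 0, 1, 0]
Event 5: SEND 0->1: VV[0][0]++ -> VV[0]=[2, 1, 0, 0], msg_vec=[2, 1, 0, 0]; VV[1]=max(VV[1],msg_vec) then VV[1][1]++ -> VV[1]=[2, 3, 0, 0]
Event 6: LOCAL 3: VV[3][3]++ -> VV[3]=[0, 2, 0, 3]
Event 7: LOCAL 0: VV[0][0]++ -> VV[0]=[3, 1, 0, 0]
Event 8: SEND 3->2: VV[3][3]++ -> VV[3]=[0, 2, 0, 4], msg_vec=[0, 2, 0, 4]; VV[2]=max(VV[2],msg_vec) then VV[2][2]++ -> VV[2]=[0, 2, 2, 4]
Event 4 stamp: [0, 0, 1, 0]
Event 8 stamp: [0, 2, 0, 4]
[0, 0, 1, 0] <= [0, 2, 0, 4]? False. Equal? False. Happens-before: False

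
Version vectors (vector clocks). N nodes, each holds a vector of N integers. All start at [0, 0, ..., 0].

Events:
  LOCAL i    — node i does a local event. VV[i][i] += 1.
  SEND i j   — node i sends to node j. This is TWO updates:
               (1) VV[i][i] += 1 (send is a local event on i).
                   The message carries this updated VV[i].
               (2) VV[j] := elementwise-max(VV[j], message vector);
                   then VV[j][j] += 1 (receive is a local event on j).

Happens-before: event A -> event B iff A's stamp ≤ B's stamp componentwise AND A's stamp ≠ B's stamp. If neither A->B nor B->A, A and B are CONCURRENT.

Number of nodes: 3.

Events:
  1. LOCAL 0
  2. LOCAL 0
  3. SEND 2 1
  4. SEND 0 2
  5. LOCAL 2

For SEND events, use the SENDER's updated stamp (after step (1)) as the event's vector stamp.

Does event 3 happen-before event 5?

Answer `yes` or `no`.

Initial: VV[0]=[0, 0, 0]
Initial: VV[1]=[0, 0, 0]
Initial: VV[2]=[0, 0, 0]
Event 1: LOCAL 0: VV[0][0]++ -> VV[0]=[1, 0, 0]
Event 2: LOCAL 0: VV[0][0]++ -> VV[0]=[2, 0, 0]
Event 3: SEND 2->1: VV[2][2]++ -> VV[2]=[0, 0, 1], msg_vec=[0, 0, 1]; VV[1]=max(VV[1],msg_vec) then VV[1][1]++ -> VV[1]=[0, 1, 1]
Event 4: SEND 0->2: VV[0][0]++ -> VV[0]=[3, 0, 0], msg_vec=[3, 0, 0]; VV[2]=max(VV[2],msg_vec) then VV[2][2]++ -> VV[2]=[3, 0, 2]
Event 5: LOCAL 2: VV[2][2]++ -> VV[2]=[3, 0, 3]
Event 3 stamp: [0, 0, 1]
Event 5 stamp: [3, 0, 3]
[0, 0, 1] <= [3, 0, 3]? True. Equal? False. Happens-before: True

Answer: yes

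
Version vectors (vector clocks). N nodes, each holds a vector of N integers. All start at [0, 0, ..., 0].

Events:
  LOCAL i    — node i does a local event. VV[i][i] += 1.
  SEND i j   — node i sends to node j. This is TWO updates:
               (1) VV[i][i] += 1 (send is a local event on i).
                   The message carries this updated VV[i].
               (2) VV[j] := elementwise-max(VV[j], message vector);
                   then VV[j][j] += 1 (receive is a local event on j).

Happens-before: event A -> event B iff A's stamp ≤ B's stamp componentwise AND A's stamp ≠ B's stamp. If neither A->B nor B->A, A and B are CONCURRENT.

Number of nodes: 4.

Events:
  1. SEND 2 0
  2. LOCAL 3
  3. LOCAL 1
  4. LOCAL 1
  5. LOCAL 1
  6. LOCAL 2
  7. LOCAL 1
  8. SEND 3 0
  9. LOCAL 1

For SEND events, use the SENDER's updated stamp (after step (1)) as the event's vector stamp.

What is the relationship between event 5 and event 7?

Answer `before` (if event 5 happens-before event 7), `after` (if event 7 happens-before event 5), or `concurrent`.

Initial: VV[0]=[0, 0, 0, 0]
Initial: VV[1]=[0, 0, 0, 0]
Initial: VV[2]=[0, 0, 0, 0]
Initial: VV[3]=[0, 0, 0, 0]
Event 1: SEND 2->0: VV[2][2]++ -> VV[2]=[0, 0, 1, 0], msg_vec=[0, 0, 1, 0]; VV[0]=max(VV[0],msg_vec) then VV[0][0]++ -> VV[0]=[1, 0, 1, 0]
Event 2: LOCAL 3: VV[3][3]++ -> VV[3]=[0, 0, 0, 1]
Event 3: LOCAL 1: VV[1][1]++ -> VV[1]=[0, 1, 0, 0]
Event 4: LOCAL 1: VV[1][1]++ -> VV[1]=[0, 2, 0, 0]
Event 5: LOCAL 1: VV[1][1]++ -> VV[1]=[0, 3, 0, 0]
Event 6: LOCAL 2: VV[2][2]++ -> VV[2]=[0, 0, 2, 0]
Event 7: LOCAL 1: VV[1][1]++ -> VV[1]=[0, 4, 0, 0]
Event 8: SEND 3->0: VV[3][3]++ -> VV[3]=[0, 0, 0, 2], msg_vec=[0, 0, 0, 2]; VV[0]=max(VV[0],msg_vec) then VV[0][0]++ -> VV[0]=[2, 0, 1, 2]
Event 9: LOCAL 1: VV[1][1]++ -> VV[1]=[0, 5, 0, 0]
Event 5 stamp: [0, 3, 0, 0]
Event 7 stamp: [0, 4, 0, 0]
[0, 3, 0, 0] <= [0, 4, 0, 0]? True
[0, 4, 0, 0] <= [0, 3, 0, 0]? False
Relation: before

Answer: before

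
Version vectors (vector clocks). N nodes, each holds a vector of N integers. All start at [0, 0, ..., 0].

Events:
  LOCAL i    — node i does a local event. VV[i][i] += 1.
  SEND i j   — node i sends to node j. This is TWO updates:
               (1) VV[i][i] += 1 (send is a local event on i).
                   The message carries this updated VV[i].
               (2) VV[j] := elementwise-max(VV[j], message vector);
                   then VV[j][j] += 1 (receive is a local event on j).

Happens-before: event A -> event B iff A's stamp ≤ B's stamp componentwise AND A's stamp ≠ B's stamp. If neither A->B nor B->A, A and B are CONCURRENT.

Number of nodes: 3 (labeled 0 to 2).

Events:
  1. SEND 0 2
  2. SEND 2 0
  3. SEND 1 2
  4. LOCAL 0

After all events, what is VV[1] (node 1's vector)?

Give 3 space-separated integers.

Initial: VV[0]=[0, 0, 0]
Initial: VV[1]=[0, 0, 0]
Initial: VV[2]=[0, 0, 0]
Event 1: SEND 0->2: VV[0][0]++ -> VV[0]=[1, 0, 0], msg_vec=[1, 0, 0]; VV[2]=max(VV[2],msg_vec) then VV[2][2]++ -> VV[2]=[1, 0, 1]
Event 2: SEND 2->0: VV[2][2]++ -> VV[2]=[1, 0, 2], msg_vec=[1, 0, 2]; VV[0]=max(VV[0],msg_vec) then VV[0][0]++ -> VV[0]=[2, 0, 2]
Event 3: SEND 1->2: VV[1][1]++ -> VV[1]=[0, 1, 0], msg_vec=[0, 1, 0]; VV[2]=max(VV[2],msg_vec) then VV[2][2]++ -> VV[2]=[1, 1, 3]
Event 4: LOCAL 0: VV[0][0]++ -> VV[0]=[3, 0, 2]
Final vectors: VV[0]=[3, 0, 2]; VV[1]=[0, 1, 0]; VV[2]=[1, 1, 3]

Answer: 0 1 0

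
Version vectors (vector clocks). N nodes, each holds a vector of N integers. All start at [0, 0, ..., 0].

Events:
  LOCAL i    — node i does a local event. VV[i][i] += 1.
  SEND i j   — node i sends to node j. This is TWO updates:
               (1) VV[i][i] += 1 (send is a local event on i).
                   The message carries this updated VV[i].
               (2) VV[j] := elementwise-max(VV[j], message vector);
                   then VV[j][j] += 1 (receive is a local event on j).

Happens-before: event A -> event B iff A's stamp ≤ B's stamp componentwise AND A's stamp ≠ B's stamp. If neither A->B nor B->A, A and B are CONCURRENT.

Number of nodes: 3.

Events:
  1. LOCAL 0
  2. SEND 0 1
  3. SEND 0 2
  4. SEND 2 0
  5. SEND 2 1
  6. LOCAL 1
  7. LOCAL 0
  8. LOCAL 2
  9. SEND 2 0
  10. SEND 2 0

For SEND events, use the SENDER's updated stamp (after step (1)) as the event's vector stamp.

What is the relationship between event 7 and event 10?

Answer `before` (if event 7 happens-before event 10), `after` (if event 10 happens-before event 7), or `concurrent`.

Answer: concurrent

Derivation:
Initial: VV[0]=[0, 0, 0]
Initial: VV[1]=[0, 0, 0]
Initial: VV[2]=[0, 0, 0]
Event 1: LOCAL 0: VV[0][0]++ -> VV[0]=[1, 0, 0]
Event 2: SEND 0->1: VV[0][0]++ -> VV[0]=[2, 0, 0], msg_vec=[2, 0, 0]; VV[1]=max(VV[1],msg_vec) then VV[1][1]++ -> VV[1]=[2, 1, 0]
Event 3: SEND 0->2: VV[0][0]++ -> VV[0]=[3, 0, 0], msg_vec=[3, 0, 0]; VV[2]=max(VV[2],msg_vec) then VV[2][2]++ -> VV[2]=[3, 0, 1]
Event 4: SEND 2->0: VV[2][2]++ -> VV[2]=[3, 0, 2], msg_vec=[3, 0, 2]; VV[0]=max(VV[0],msg_vec) then VV[0][0]++ -> VV[0]=[4, 0, 2]
Event 5: SEND 2->1: VV[2][2]++ -> VV[2]=[3, 0, 3], msg_vec=[3, 0, 3]; VV[1]=max(VV[1],msg_vec) then VV[1][1]++ -> VV[1]=[3, 2, 3]
Event 6: LOCAL 1: VV[1][1]++ -> VV[1]=[3, 3, 3]
Event 7: LOCAL 0: VV[0][0]++ -> VV[0]=[5, 0, 2]
Event 8: LOCAL 2: VV[2][2]++ -> VV[2]=[3, 0, 4]
Event 9: SEND 2->0: VV[2][2]++ -> VV[2]=[3, 0, 5], msg_vec=[3, 0, 5]; VV[0]=max(VV[0],msg_vec) then VV[0][0]++ -> VV[0]=[6, 0, 5]
Event 10: SEND 2->0: VV[2][2]++ -> VV[2]=[3, 0, 6], msg_vec=[3, 0, 6]; VV[0]=max(VV[0],msg_vec) then VV[0][0]++ -> VV[0]=[7, 0, 6]
Event 7 stamp: [5, 0, 2]
Event 10 stamp: [3, 0, 6]
[5, 0, 2] <= [3, 0, 6]? False
[3, 0, 6] <= [5, 0, 2]? False
Relation: concurrent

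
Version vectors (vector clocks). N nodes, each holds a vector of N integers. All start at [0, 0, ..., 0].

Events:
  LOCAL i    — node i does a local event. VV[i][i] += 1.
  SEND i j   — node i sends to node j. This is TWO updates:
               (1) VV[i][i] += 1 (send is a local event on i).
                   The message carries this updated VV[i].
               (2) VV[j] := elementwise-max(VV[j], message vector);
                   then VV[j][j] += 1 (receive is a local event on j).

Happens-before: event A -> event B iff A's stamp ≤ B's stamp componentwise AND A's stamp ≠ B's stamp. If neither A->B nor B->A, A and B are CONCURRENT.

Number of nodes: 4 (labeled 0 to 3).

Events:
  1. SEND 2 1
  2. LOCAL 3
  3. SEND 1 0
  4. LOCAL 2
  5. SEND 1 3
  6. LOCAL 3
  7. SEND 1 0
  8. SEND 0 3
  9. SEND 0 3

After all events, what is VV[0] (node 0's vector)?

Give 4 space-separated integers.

Answer: 4 4 1 0

Derivation:
Initial: VV[0]=[0, 0, 0, 0]
Initial: VV[1]=[0, 0, 0, 0]
Initial: VV[2]=[0, 0, 0, 0]
Initial: VV[3]=[0, 0, 0, 0]
Event 1: SEND 2->1: VV[2][2]++ -> VV[2]=[0, 0, 1, 0], msg_vec=[0, 0, 1, 0]; VV[1]=max(VV[1],msg_vec) then VV[1][1]++ -> VV[1]=[0, 1, 1, 0]
Event 2: LOCAL 3: VV[3][3]++ -> VV[3]=[0, 0, 0, 1]
Event 3: SEND 1->0: VV[1][1]++ -> VV[1]=[0, 2, 1, 0], msg_vec=[0, 2, 1, 0]; VV[0]=max(VV[0],msg_vec) then VV[0][0]++ -> VV[0]=[1, 2, 1, 0]
Event 4: LOCAL 2: VV[2][2]++ -> VV[2]=[0, 0, 2, 0]
Event 5: SEND 1->3: VV[1][1]++ -> VV[1]=[0, 3, 1, 0], msg_vec=[0, 3, 1, 0]; VV[3]=max(VV[3],msg_vec) then VV[3][3]++ -> VV[3]=[0, 3, 1, 2]
Event 6: LOCAL 3: VV[3][3]++ -> VV[3]=[0, 3, 1, 3]
Event 7: SEND 1->0: VV[1][1]++ -> VV[1]=[0, 4, 1, 0], msg_vec=[0, 4, 1, 0]; VV[0]=max(VV[0],msg_vec) then VV[0][0]++ -> VV[0]=[2, 4, 1, 0]
Event 8: SEND 0->3: VV[0][0]++ -> VV[0]=[3, 4, 1, 0], msg_vec=[3, 4, 1, 0]; VV[3]=max(VV[3],msg_vec) then VV[3][3]++ -> VV[3]=[3, 4, 1, 4]
Event 9: SEND 0->3: VV[0][0]++ -> VV[0]=[4, 4, 1, 0], msg_vec=[4, 4, 1, 0]; VV[3]=max(VV[3],msg_vec) then VV[3][3]++ -> VV[3]=[4, 4, 1, 5]
Final vectors: VV[0]=[4, 4, 1, 0]; VV[1]=[0, 4, 1, 0]; VV[2]=[0, 0, 2, 0]; VV[3]=[4, 4, 1, 5]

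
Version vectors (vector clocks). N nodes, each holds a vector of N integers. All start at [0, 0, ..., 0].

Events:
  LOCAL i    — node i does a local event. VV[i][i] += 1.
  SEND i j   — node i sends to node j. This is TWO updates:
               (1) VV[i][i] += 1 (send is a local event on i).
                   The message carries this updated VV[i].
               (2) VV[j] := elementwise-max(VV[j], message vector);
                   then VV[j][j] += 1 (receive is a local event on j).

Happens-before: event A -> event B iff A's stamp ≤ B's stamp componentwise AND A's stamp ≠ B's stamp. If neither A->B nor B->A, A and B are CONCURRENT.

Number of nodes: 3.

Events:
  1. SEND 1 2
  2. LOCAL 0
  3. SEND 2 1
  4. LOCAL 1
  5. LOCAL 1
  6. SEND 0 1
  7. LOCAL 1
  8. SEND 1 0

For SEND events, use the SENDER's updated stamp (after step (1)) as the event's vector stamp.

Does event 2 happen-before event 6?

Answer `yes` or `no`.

Answer: yes

Derivation:
Initial: VV[0]=[0, 0, 0]
Initial: VV[1]=[0, 0, 0]
Initial: VV[2]=[0, 0, 0]
Event 1: SEND 1->2: VV[1][1]++ -> VV[1]=[0, 1, 0], msg_vec=[0, 1, 0]; VV[2]=max(VV[2],msg_vec) then VV[2][2]++ -> VV[2]=[0, 1, 1]
Event 2: LOCAL 0: VV[0][0]++ -> VV[0]=[1, 0, 0]
Event 3: SEND 2->1: VV[2][2]++ -> VV[2]=[0, 1, 2], msg_vec=[0, 1, 2]; VV[1]=max(VV[1],msg_vec) then VV[1][1]++ -> VV[1]=[0, 2, 2]
Event 4: LOCAL 1: VV[1][1]++ -> VV[1]=[0, 3, 2]
Event 5: LOCAL 1: VV[1][1]++ -> VV[1]=[0, 4, 2]
Event 6: SEND 0->1: VV[0][0]++ -> VV[0]=[2, 0, 0], msg_vec=[2, 0, 0]; VV[1]=max(VV[1],msg_vec) then VV[1][1]++ -> VV[1]=[2, 5, 2]
Event 7: LOCAL 1: VV[1][1]++ -> VV[1]=[2, 6, 2]
Event 8: SEND 1->0: VV[1][1]++ -> VV[1]=[2, 7, 2], msg_vec=[2, 7, 2]; VV[0]=max(VV[0],msg_vec) then VV[0][0]++ -> VV[0]=[3, 7, 2]
Event 2 stamp: [1, 0, 0]
Event 6 stamp: [2, 0, 0]
[1, 0, 0] <= [2, 0, 0]? True. Equal? False. Happens-before: True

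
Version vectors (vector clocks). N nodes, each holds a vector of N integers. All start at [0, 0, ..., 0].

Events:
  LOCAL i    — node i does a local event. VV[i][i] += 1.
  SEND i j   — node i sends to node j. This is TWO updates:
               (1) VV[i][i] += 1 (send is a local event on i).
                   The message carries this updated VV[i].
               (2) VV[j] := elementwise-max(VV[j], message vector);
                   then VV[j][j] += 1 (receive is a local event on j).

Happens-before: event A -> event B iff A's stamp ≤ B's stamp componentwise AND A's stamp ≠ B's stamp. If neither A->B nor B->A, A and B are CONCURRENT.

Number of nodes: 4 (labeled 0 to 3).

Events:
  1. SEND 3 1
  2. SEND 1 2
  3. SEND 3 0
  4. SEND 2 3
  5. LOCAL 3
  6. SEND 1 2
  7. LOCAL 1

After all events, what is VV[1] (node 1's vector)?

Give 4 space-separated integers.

Answer: 0 4 0 1

Derivation:
Initial: VV[0]=[0, 0, 0, 0]
Initial: VV[1]=[0, 0, 0, 0]
Initial: VV[2]=[0, 0, 0, 0]
Initial: VV[3]=[0, 0, 0, 0]
Event 1: SEND 3->1: VV[3][3]++ -> VV[3]=[0, 0, 0, 1], msg_vec=[0, 0, 0, 1]; VV[1]=max(VV[1],msg_vec) then VV[1][1]++ -> VV[1]=[0, 1, 0, 1]
Event 2: SEND 1->2: VV[1][1]++ -> VV[1]=[0, 2, 0, 1], msg_vec=[0, 2, 0, 1]; VV[2]=max(VV[2],msg_vec) then VV[2][2]++ -> VV[2]=[0, 2, 1, 1]
Event 3: SEND 3->0: VV[3][3]++ -> VV[3]=[0, 0, 0, 2], msg_vec=[0, 0, 0, 2]; VV[0]=max(VV[0],msg_vec) then VV[0][0]++ -> VV[0]=[1, 0, 0, 2]
Event 4: SEND 2->3: VV[2][2]++ -> VV[2]=[0, 2, 2, 1], msg_vec=[0, 2, 2, 1]; VV[3]=max(VV[3],msg_vec) then VV[3][3]++ -> VV[3]=[0, 2, 2, 3]
Event 5: LOCAL 3: VV[3][3]++ -> VV[3]=[0, 2, 2, 4]
Event 6: SEND 1->2: VV[1][1]++ -> VV[1]=[0, 3, 0, 1], msg_vec=[0, 3, 0, 1]; VV[2]=max(VV[2],msg_vec) then VV[2][2]++ -> VV[2]=[0, 3, 3, 1]
Event 7: LOCAL 1: VV[1][1]++ -> VV[1]=[0, 4, 0, 1]
Final vectors: VV[0]=[1, 0, 0, 2]; VV[1]=[0, 4, 0, 1]; VV[2]=[0, 3, 3, 1]; VV[3]=[0, 2, 2, 4]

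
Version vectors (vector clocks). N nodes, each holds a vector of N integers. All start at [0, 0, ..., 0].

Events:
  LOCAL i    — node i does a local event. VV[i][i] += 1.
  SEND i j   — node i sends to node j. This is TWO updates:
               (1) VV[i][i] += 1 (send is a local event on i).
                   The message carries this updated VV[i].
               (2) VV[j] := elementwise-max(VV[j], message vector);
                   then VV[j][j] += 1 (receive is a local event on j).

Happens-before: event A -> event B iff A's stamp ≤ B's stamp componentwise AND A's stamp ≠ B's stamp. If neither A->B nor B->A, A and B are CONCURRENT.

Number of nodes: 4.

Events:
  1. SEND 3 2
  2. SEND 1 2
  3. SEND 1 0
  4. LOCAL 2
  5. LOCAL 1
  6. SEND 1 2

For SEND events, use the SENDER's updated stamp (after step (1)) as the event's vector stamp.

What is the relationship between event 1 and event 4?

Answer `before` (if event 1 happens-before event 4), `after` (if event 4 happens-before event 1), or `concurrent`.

Answer: before

Derivation:
Initial: VV[0]=[0, 0, 0, 0]
Initial: VV[1]=[0, 0, 0, 0]
Initial: VV[2]=[0, 0, 0, 0]
Initial: VV[3]=[0, 0, 0, 0]
Event 1: SEND 3->2: VV[3][3]++ -> VV[3]=[0, 0, 0, 1], msg_vec=[0, 0, 0, 1]; VV[2]=max(VV[2],msg_vec) then VV[2][2]++ -> VV[2]=[0, 0, 1, 1]
Event 2: SEND 1->2: VV[1][1]++ -> VV[1]=[0, 1, 0, 0], msg_vec=[0, 1, 0, 0]; VV[2]=max(VV[2],msg_vec) then VV[2][2]++ -> VV[2]=[0, 1, 2, 1]
Event 3: SEND 1->0: VV[1][1]++ -> VV[1]=[0, 2, 0, 0], msg_vec=[0, 2, 0, 0]; VV[0]=max(VV[0],msg_vec) then VV[0][0]++ -> VV[0]=[1, 2, 0, 0]
Event 4: LOCAL 2: VV[2][2]++ -> VV[2]=[0, 1, 3, 1]
Event 5: LOCAL 1: VV[1][1]++ -> VV[1]=[0, 3, 0, 0]
Event 6: SEND 1->2: VV[1][1]++ -> VV[1]=[0, 4, 0, 0], msg_vec=[0, 4, 0, 0]; VV[2]=max(VV[2],msg_vec) then VV[2][2]++ -> VV[2]=[0, 4, 4, 1]
Event 1 stamp: [0, 0, 0, 1]
Event 4 stamp: [0, 1, 3, 1]
[0, 0, 0, 1] <= [0, 1, 3, 1]? True
[0, 1, 3, 1] <= [0, 0, 0, 1]? False
Relation: before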